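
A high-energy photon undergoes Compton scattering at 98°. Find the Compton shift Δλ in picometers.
2.7640 pm

Using the Compton scattering formula:
Δλ = λ_C(1 - cos θ)

where λ_C = h/(m_e·c) ≈ 2.4263 pm is the Compton wavelength of an electron.

For θ = 98°:
cos(98°) = -0.1392
1 - cos(98°) = 1.1392

Δλ = 2.4263 × 1.1392
Δλ = 2.7640 pm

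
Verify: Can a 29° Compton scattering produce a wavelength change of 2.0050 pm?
No, inconsistent

Calculate the expected shift for θ = 29°:

Δλ_expected = λ_C(1 - cos(29°))
Δλ_expected = 2.4263 × (1 - cos(29°))
Δλ_expected = 2.4263 × 0.1254
Δλ_expected = 0.3042 pm

Given shift: 2.0050 pm
Expected shift: 0.3042 pm
Difference: 1.7008 pm

The values do not match. The given shift corresponds to θ ≈ 80.0°, not 29°.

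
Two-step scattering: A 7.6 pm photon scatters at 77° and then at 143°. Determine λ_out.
13.8446 pm

Apply Compton shift twice:

First scattering at θ₁ = 77°:
Δλ₁ = λ_C(1 - cos(77°))
Δλ₁ = 2.4263 × 0.7750
Δλ₁ = 1.8805 pm

After first scattering:
λ₁ = 7.6 + 1.8805 = 9.4805 pm

Second scattering at θ₂ = 143°:
Δλ₂ = λ_C(1 - cos(143°))
Δλ₂ = 2.4263 × 1.7986
Δλ₂ = 4.3640 pm

Final wavelength:
λ₂ = 9.4805 + 4.3640 = 13.8446 pm

Total shift: Δλ_total = 1.8805 + 4.3640 = 6.2446 pm

(Intermediate values are shown rounded; full precision is carried through to the final answer.)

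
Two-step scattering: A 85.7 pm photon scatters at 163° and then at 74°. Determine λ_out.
92.2041 pm

Apply Compton shift twice:

First scattering at θ₁ = 163°:
Δλ₁ = λ_C(1 - cos(163°))
Δλ₁ = 2.4263 × 1.9563
Δλ₁ = 4.7466 pm

After first scattering:
λ₁ = 85.7 + 4.7466 = 90.4466 pm

Second scattering at θ₂ = 74°:
Δλ₂ = λ_C(1 - cos(74°))
Δλ₂ = 2.4263 × 0.7244
Δλ₂ = 1.7575 pm

Final wavelength:
λ₂ = 90.4466 + 1.7575 = 92.2041 pm

Total shift: Δλ_total = 4.7466 + 1.7575 = 6.5041 pm

(Intermediate values are shown rounded; full precision is carried through to the final answer.)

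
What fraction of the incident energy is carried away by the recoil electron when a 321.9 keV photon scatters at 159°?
0.5492 (or 54.92%)

Calculate initial and final photon energies:

Initial: E₀ = 321.9 keV → λ₀ = 3.8516 pm
Compton shift: Δλ = 4.6915 pm
Final wavelength: λ' = 8.5431 pm
Final energy: E' = 145.1278 keV

Fractional energy loss:
(E₀ - E')/E₀ = (321.9000 - 145.1278)/321.9000
= 176.7722/321.9000
= 0.5492
= 54.92%

(Intermediate values are shown rounded; full precision is carried through to the final answer.)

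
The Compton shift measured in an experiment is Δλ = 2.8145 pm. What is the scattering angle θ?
99.21°

From the Compton formula Δλ = λ_C(1 - cos θ), we can solve for θ:

cos θ = 1 - Δλ/λ_C

Given:
- Δλ = 2.8145 pm
- λ_C = h/(m_e·c) ≈ 2.42631024 pm

cos θ = 1 - 2.8145/2.42631024
cos θ = 1 - 1.159992
cos θ = -0.159992

θ = arccos(-0.159992)
θ = 99.21°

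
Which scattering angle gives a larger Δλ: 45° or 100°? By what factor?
100° produces the larger shift by a factor of 4.007

Calculate both shifts using Δλ = λ_C(1 - cos θ):

For θ₁ = 45°:
Δλ₁ = 2.4263 × (1 - cos(45°))
Δλ₁ = 2.4263 × 0.2929
Δλ₁ = 0.7106 pm

For θ₂ = 100°:
Δλ₂ = 2.4263 × (1 - cos(100°))
Δλ₂ = 2.4263 × 1.1736
Δλ₂ = 2.8476 pm

The 100° angle produces the larger shift.
Ratio: 2.8476/0.7106 = 4.007

(Intermediate values are shown rounded; full precision is carried through to the final answer.)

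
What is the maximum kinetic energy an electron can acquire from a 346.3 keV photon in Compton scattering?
199.2752 keV

Maximum energy transfer occurs at θ = 180° (backscattering).

Initial photon: E₀ = 346.3 keV → λ₀ = 3.5803 pm

Maximum Compton shift (at 180°):
Δλ_max = 2λ_C = 2 × 2.4263 = 4.8526 pm

Final wavelength:
λ' = 3.5803 + 4.8526 = 8.4329 pm

Minimum photon energy (maximum energy to electron):
E'_min = hc/λ' = 147.0248 keV

Maximum electron kinetic energy:
K_max = E₀ - E'_min = 346.3000 - 147.0248 = 199.2752 keV

(Intermediate values are shown rounded; full precision is carried through to the final answer.)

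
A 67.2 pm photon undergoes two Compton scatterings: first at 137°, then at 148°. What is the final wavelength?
75.8847 pm

Apply Compton shift twice:

First scattering at θ₁ = 137°:
Δλ₁ = λ_C(1 - cos(137°))
Δλ₁ = 2.4263 × 1.7314
Δλ₁ = 4.2008 pm

After first scattering:
λ₁ = 67.2 + 4.2008 = 71.4008 pm

Second scattering at θ₂ = 148°:
Δλ₂ = λ_C(1 - cos(148°))
Δλ₂ = 2.4263 × 1.8480
Δλ₂ = 4.4839 pm

Final wavelength:
λ₂ = 71.4008 + 4.4839 = 75.8847 pm

Total shift: Δλ_total = 4.2008 + 4.4839 = 8.6847 pm

(Intermediate values are shown rounded; full precision is carried through to the final answer.)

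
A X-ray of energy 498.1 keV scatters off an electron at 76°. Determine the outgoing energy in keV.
286.4385 keV

First convert energy to wavelength:
λ = hc/E, with hc ≈ 1239.842 keV·pm (i.e. 1239.842 eV·nm)

For E = 498.1 keV = 498100 eV:
λ = 1239.842 keV·pm / 498.1 keV
λ = 2.4891 pm

Calculate the Compton shift:
Δλ = λ_C(1 - cos(76°)) = 2.4263 × 0.7581
Δλ = 1.8393 pm

Final wavelength:
λ' = 2.4891 + 1.8393 = 4.3285 pm

Final energy:
E' = hc/λ' = 1239.842 / 4.3285 = 286.4385 keV

(Intermediate values are shown rounded; full precision is carried through to the final answer.)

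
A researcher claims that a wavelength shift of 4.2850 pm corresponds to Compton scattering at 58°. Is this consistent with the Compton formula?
No, inconsistent

Calculate the expected shift for θ = 58°:

Δλ_expected = λ_C(1 - cos(58°))
Δλ_expected = 2.4263 × (1 - cos(58°))
Δλ_expected = 2.4263 × 0.4701
Δλ_expected = 1.1406 pm

Given shift: 4.2850 pm
Expected shift: 1.1406 pm
Difference: 3.1444 pm

The values do not match. The given shift corresponds to θ ≈ 140.0°, not 58°.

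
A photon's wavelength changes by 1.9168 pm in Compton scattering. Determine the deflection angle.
77.88°

From the Compton formula Δλ = λ_C(1 - cos θ), we can solve for θ:

cos θ = 1 - Δλ/λ_C

Given:
- Δλ = 1.9168 pm
- λ_C = h/(m_e·c) ≈ 2.42631024 pm

cos θ = 1 - 1.9168/2.42631024
cos θ = 1 - 0.790006
cos θ = 0.209994

θ = arccos(0.209994)
θ = 77.88°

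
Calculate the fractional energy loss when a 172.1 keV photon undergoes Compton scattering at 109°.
0.3086 (or 30.86%)

Calculate initial and final photon energies:

Initial: E₀ = 172.1 keV → λ₀ = 7.2042 pm
Compton shift: Δλ = 3.2162 pm
Final wavelength: λ' = 10.4204 pm
Final energy: E' = 118.9818 keV

Fractional energy loss:
(E₀ - E')/E₀ = (172.1000 - 118.9818)/172.1000
= 53.1182/172.1000
= 0.3086
= 30.86%

(Intermediate values are shown rounded; full precision is carried through to the final answer.)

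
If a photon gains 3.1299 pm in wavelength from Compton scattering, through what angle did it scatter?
106.86°

From the Compton formula Δλ = λ_C(1 - cos θ), we can solve for θ:

cos θ = 1 - Δλ/λ_C

Given:
- Δλ = 3.1299 pm
- λ_C = h/(m_e·c) ≈ 2.42631024 pm

cos θ = 1 - 3.1299/2.42631024
cos θ = 1 - 1.289983
cos θ = -0.289983

θ = arccos(-0.289983)
θ = 106.86°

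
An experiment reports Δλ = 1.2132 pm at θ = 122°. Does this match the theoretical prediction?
No, inconsistent

Calculate the expected shift for θ = 122°:

Δλ_expected = λ_C(1 - cos(122°))
Δλ_expected = 2.4263 × (1 - cos(122°))
Δλ_expected = 2.4263 × 1.5299
Δλ_expected = 3.7121 pm

Given shift: 1.2132 pm
Expected shift: 3.7121 pm
Difference: 2.4989 pm

The values do not match. The given shift corresponds to θ ≈ 60.0°, not 122°.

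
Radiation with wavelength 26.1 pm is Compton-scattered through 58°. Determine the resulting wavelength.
27.2406 pm

Using the Compton scattering formula:
λ' = λ + Δλ = λ + λ_C(1 - cos θ)

Given:
- Initial wavelength λ = 26.1 pm
- Scattering angle θ = 58°
- Compton wavelength λ_C ≈ 2.4263 pm

Calculate the shift:
Δλ = 2.4263 × (1 - cos(58°))
Δλ = 2.4263 × 0.4701
Δλ = 1.1406 pm

Final wavelength:
λ' = 26.1 + 1.1406 = 27.2406 pm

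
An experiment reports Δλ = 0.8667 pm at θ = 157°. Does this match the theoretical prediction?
No, inconsistent

Calculate the expected shift for θ = 157°:

Δλ_expected = λ_C(1 - cos(157°))
Δλ_expected = 2.4263 × (1 - cos(157°))
Δλ_expected = 2.4263 × 1.9205
Δλ_expected = 4.6597 pm

Given shift: 0.8667 pm
Expected shift: 4.6597 pm
Difference: 3.7930 pm

The values do not match. The given shift corresponds to θ ≈ 50.0°, not 157°.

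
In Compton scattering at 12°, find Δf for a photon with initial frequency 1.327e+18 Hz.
3.114e+14 Hz (decrease)

Convert frequency to wavelength (c = 299792458 m/s):
λ₀ = c/f₀ = 299792458/1.327e+18 = 2.2591745e-10 m = 225.9175 pm

Calculate Compton shift:
Δλ = λ_C(1 - cos(12°)) = 0.0530 pm

Final wavelength:
λ' = λ₀ + Δλ = 225.9175 + 0.0530 = 225.9705 pm

Final frequency:
f' = c/λ' = 299792458/2.2597047e-10 = 1.3266886e+18 Hz

Frequency shift (decrease):
Δf = f₀ - f' = 1.327e+18 - 1.3266886e+18 = 3.114e+14 Hz

(Intermediate values are shown rounded; full precision is carried through to the final answer.)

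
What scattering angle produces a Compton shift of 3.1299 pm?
106.86°

From the Compton formula Δλ = λ_C(1 - cos θ), we can solve for θ:

cos θ = 1 - Δλ/λ_C

Given:
- Δλ = 3.1299 pm
- λ_C = h/(m_e·c) ≈ 2.42631024 pm

cos θ = 1 - 3.1299/2.42631024
cos θ = 1 - 1.289983
cos θ = -0.289983

θ = arccos(-0.289983)
θ = 106.86°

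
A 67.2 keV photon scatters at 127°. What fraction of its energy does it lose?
0.1740 (or 17.40%)

Calculate initial and final photon energies:

Initial: E₀ = 67.2 keV → λ₀ = 18.4500 pm
Compton shift: Δλ = 3.8865 pm
Final wavelength: λ' = 22.3365 pm
Final energy: E' = 55.5074 keV

Fractional energy loss:
(E₀ - E')/E₀ = (67.2000 - 55.5074)/67.2000
= 11.6926/67.2000
= 0.1740
= 17.40%

(Intermediate values are shown rounded; full precision is carried through to the final answer.)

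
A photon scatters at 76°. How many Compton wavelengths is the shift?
0.7581 λ_C

The Compton shift formula is:
Δλ = λ_C(1 - cos θ)

Dividing both sides by λ_C:
Δλ/λ_C = 1 - cos θ

For θ = 76°:
Δλ/λ_C = 1 - cos(76°)
Δλ/λ_C = 1 - 0.2419
Δλ/λ_C = 0.7581

This means the shift is 0.7581 × λ_C = 1.8393 pm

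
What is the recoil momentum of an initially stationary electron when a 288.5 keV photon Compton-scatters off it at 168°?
2.2594e-22 kg·m/s

The electron is initially at rest, so by conservation of momentum:
p⃗_e = p⃗₀ − p⃗'  (incident photon momentum minus scattered photon momentum)

Photon momentum magnitudes (p = h/λ = E/c):
λ₀ = hc/E₀ = 4.2975 pm → p₀ = h/λ₀ = 1.5418e-22 kg·m/s
Δλ = λ_C(1 − cos 168°) = 4.7996 pm
λ' = 9.0971 pm → p' = h/λ' = 7.2837e-23 kg·m/s

The scattered photon makes angle θ = 168° with the incident direction, so by the law of cosines:
|p⃗_e|² = p₀² + p'² − 2p₀p'cos θ
|p⃗_e|² = (1.5418e-22)² + (7.2837e-23)² − 2·1.5418e-22·7.2837e-23·cos(168°)
|p⃗_e| = 2.2594e-22 kg·m/s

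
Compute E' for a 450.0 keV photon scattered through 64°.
301.0867 keV

First convert energy to wavelength:
λ = hc/E, with hc ≈ 1239.842 keV·pm (i.e. 1239.842 eV·nm)

For E = 450.0 keV = 450000 eV:
λ = 1239.842 keV·pm / 450.0 keV
λ = 2.7552 pm

Calculate the Compton shift:
Δλ = λ_C(1 - cos(64°)) = 2.4263 × 0.5616
Δλ = 1.3627 pm

Final wavelength:
λ' = 2.7552 + 1.3627 = 4.1179 pm

Final energy:
E' = hc/λ' = 1239.842 / 4.1179 = 301.0867 keV

(Intermediate values are shown rounded; full precision is carried through to the final answer.)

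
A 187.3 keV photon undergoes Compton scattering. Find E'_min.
108.0739 keV (at θ = 180°)

The scattered photon has minimum energy when its wavelength is maximum, i.e., when the Compton shift Δλ = λ_C(1 − cos θ) is maximum. This occurs at θ = 180° (backscattering), giving Δλ_max = 2λ_C = 4.8526 pm.

Initial wavelength: λ₀ = hc/E₀ = 6.6196 pm
Maximum final wavelength: λ'_max = λ₀ + 2λ_C = 6.6196 + 4.8526 = 11.4722 pm
Minimum final energy: E'_min = hc/λ'_max = 108.0739 keV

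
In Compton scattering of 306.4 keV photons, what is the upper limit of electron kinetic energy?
167.0779 keV

Maximum energy transfer occurs at θ = 180° (backscattering).

Initial photon: E₀ = 306.4 keV → λ₀ = 4.0465 pm

Maximum Compton shift (at 180°):
Δλ_max = 2λ_C = 2 × 2.4263 = 4.8526 pm

Final wavelength:
λ' = 4.0465 + 4.8526 = 8.8991 pm

Minimum photon energy (maximum energy to electron):
E'_min = hc/λ' = 139.3221 keV

Maximum electron kinetic energy:
K_max = E₀ - E'_min = 306.4000 - 139.3221 = 167.0779 keV

(Intermediate values are shown rounded; full precision is carried through to the final answer.)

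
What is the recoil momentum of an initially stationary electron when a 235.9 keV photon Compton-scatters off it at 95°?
1.5743e-22 kg·m/s

The electron is initially at rest, so by conservation of momentum:
p⃗_e = p⃗₀ − p⃗'  (incident photon momentum minus scattered photon momentum)

Photon momentum magnitudes (p = h/λ = E/c):
λ₀ = hc/E₀ = 5.2558 pm → p₀ = h/λ₀ = 1.2607e-22 kg·m/s
Δλ = λ_C(1 − cos 95°) = 2.6378 pm
λ' = 7.8936 pm → p' = h/λ' = 8.3943e-23 kg·m/s

The scattered photon makes angle θ = 95° with the incident direction, so by the law of cosines:
|p⃗_e|² = p₀² + p'² − 2p₀p'cos θ
|p⃗_e|² = (1.2607e-22)² + (8.3943e-23)² − 2·1.2607e-22·8.3943e-23·cos(95°)
|p⃗_e| = 1.5743e-22 kg·m/s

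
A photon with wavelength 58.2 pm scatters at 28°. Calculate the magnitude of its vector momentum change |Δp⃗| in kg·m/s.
5.4954e-24 kg·m/s

Photon momentum magnitude is p = h/λ.

Initial momentum:
p₀ = h/λ = 6.6261e-34/5.8200e-11 = 1.1385e-23 kg·m/s

After scattering:
λ' = λ + Δλ = 58.2 + 0.2840 = 58.4840 pm
p' = h/λ' = 6.6261e-34/5.8484e-11 = 1.1330e-23 kg·m/s

Momentum is a vector; the scattered photon's direction makes angle θ = 28° with the incident direction. The magnitude of the vector change Δp⃗ = p⃗₀ − p⃗' is found from the law of cosines:
|Δp⃗|² = p₀² + p'² − 2p₀p'cos θ
|Δp⃗|² = (1.1385e-23)² + (1.1330e-23)² − 2·1.1385e-23·1.1330e-23·cos(28°)
|Δp⃗| = 5.4954e-24 kg·m/s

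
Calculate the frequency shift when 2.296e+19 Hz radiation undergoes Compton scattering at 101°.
4.160e+18 Hz (decrease)

Convert frequency to wavelength (c = 299792458 m/s):
λ₀ = c/f₀ = 299792458/2.296e+19 = 1.3057163e-11 m = 13.0572 pm

Calculate Compton shift:
Δλ = λ_C(1 - cos(101°)) = 2.8893 pm

Final wavelength:
λ' = λ₀ + Δλ = 13.0572 + 2.8893 = 15.9464 pm

Final frequency:
f' = c/λ' = 299792458/1.5946435e-11 = 1.8799968e+19 Hz

Frequency shift (decrease):
Δf = f₀ - f' = 2.296e+19 - 1.8799968e+19 = 4.160e+18 Hz

(Intermediate values are shown rounded; full precision is carried through to the final answer.)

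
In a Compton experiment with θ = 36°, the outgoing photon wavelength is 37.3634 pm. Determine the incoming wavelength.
36.9000 pm

From λ' = λ + Δλ, we have λ = λ' - Δλ

First calculate the Compton shift:
Δλ = λ_C(1 - cos θ)
Δλ = 2.4263 × (1 - cos(36°))
Δλ = 2.4263 × 0.1910
Δλ = 0.4634 pm

Initial wavelength:
λ = λ' - Δλ
λ = 37.3634 - 0.4634
λ = 36.9000 pm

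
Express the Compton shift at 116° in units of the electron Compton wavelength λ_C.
1.4384 λ_C

The Compton shift formula is:
Δλ = λ_C(1 - cos θ)

Dividing both sides by λ_C:
Δλ/λ_C = 1 - cos θ

For θ = 116°:
Δλ/λ_C = 1 - cos(116°)
Δλ/λ_C = 1 - -0.4384
Δλ/λ_C = 1.4384

This means the shift is 1.4384 × λ_C = 3.4899 pm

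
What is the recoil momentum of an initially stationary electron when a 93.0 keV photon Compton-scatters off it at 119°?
7.6727e-23 kg·m/s

The electron is initially at rest, so by conservation of momentum:
p⃗_e = p⃗₀ − p⃗'  (incident photon momentum minus scattered photon momentum)

Photon momentum magnitudes (p = h/λ = E/c):
λ₀ = hc/E₀ = 13.3316 pm → p₀ = h/λ₀ = 4.9702e-23 kg·m/s
Δλ = λ_C(1 − cos 119°) = 3.6026 pm
λ' = 16.9342 pm → p' = h/λ' = 3.9128e-23 kg·m/s

The scattered photon makes angle θ = 119° with the incident direction, so by the law of cosines:
|p⃗_e|² = p₀² + p'² − 2p₀p'cos θ
|p⃗_e|² = (4.9702e-23)² + (3.9128e-23)² − 2·4.9702e-23·3.9128e-23·cos(119°)
|p⃗_e| = 7.6727e-23 kg·m/s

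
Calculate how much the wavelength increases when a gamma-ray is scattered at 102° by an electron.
2.9308 pm

Using the Compton scattering formula:
Δλ = λ_C(1 - cos θ)

where λ_C = h/(m_e·c) ≈ 2.4263 pm is the Compton wavelength of an electron.

For θ = 102°:
cos(102°) = -0.2079
1 - cos(102°) = 1.2079

Δλ = 2.4263 × 1.2079
Δλ = 2.9308 pm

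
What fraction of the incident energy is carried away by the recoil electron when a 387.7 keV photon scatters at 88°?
0.4227 (or 42.27%)

Calculate initial and final photon energies:

Initial: E₀ = 387.7 keV → λ₀ = 3.1979 pm
Compton shift: Δλ = 2.3416 pm
Final wavelength: λ' = 5.5396 pm
Final energy: E' = 223.8154 keV

Fractional energy loss:
(E₀ - E')/E₀ = (387.7000 - 223.8154)/387.7000
= 163.8846/387.7000
= 0.4227
= 42.27%

(Intermediate values are shown rounded; full precision is carried through to the final answer.)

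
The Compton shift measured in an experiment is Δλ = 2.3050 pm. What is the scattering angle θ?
87.13°

From the Compton formula Δλ = λ_C(1 - cos θ), we can solve for θ:

cos θ = 1 - Δλ/λ_C

Given:
- Δλ = 2.3050 pm
- λ_C = h/(m_e·c) ≈ 2.42631024 pm

cos θ = 1 - 2.3050/2.42631024
cos θ = 1 - 0.950002
cos θ = 0.049998

θ = arccos(0.049998)
θ = 87.13°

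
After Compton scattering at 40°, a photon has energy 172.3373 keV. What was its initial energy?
187.1000 keV

Convert final energy to wavelength (hc ≈ 1239.842 keV·pm):
λ' = hc/E' = 1239.842 / 172.3373 = 7.1943 pm

Calculate the Compton shift:
Δλ = λ_C(1 - cos(40°))
Δλ = 2.4263 × (1 - cos(40°))
Δλ = 0.5676 pm

Initial wavelength:
λ = λ' - Δλ = 7.1943 - 0.5676 = 6.6266 pm

Initial energy:
E = hc/λ = 1239.842 / 6.6266 = 187.1000 keV

(Intermediate values are shown rounded; full precision is carried through to the final answer.)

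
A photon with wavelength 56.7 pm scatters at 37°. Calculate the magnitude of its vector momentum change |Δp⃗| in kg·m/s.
7.3851e-24 kg·m/s

Photon momentum magnitude is p = h/λ.

Initial momentum:
p₀ = h/λ = 6.6261e-34/5.6700e-11 = 1.1686e-23 kg·m/s

After scattering:
λ' = λ + Δλ = 56.7 + 0.4886 = 57.1886 pm
p' = h/λ' = 6.6261e-34/5.7189e-11 = 1.1586e-23 kg·m/s

Momentum is a vector; the scattered photon's direction makes angle θ = 37° with the incident direction. The magnitude of the vector change Δp⃗ = p⃗₀ − p⃗' is found from the law of cosines:
|Δp⃗|² = p₀² + p'² − 2p₀p'cos θ
|Δp⃗|² = (1.1686e-23)² + (1.1586e-23)² − 2·1.1686e-23·1.1586e-23·cos(37°)
|Δp⃗| = 7.3851e-24 kg·m/s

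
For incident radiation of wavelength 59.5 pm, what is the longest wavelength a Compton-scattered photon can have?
64.3526 pm (at θ = 180°)

The Compton shift is Δλ = λ_C(1 − cos θ).

Since cos θ ranges from −1 to 1, the factor (1 − cos θ) ranges from 0 to 2; the maximum shift occurs at θ = 180° (backscattering):
Δλ_max = 2λ_C = 2 × 2.4263 pm = 4.8526 pm

Maximum scattered wavelength:
λ'_max = λ₀ + Δλ_max = 59.5 + 4.8526 = 64.3526 pm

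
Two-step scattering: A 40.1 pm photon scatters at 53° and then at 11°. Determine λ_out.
41.1107 pm

Apply Compton shift twice:

First scattering at θ₁ = 53°:
Δλ₁ = λ_C(1 - cos(53°))
Δλ₁ = 2.4263 × 0.3982
Δλ₁ = 0.9661 pm

After first scattering:
λ₁ = 40.1 + 0.9661 = 41.0661 pm

Second scattering at θ₂ = 11°:
Δλ₂ = λ_C(1 - cos(11°))
Δλ₂ = 2.4263 × 0.0184
Δλ₂ = 0.0446 pm

Final wavelength:
λ₂ = 41.0661 + 0.0446 = 41.1107 pm

Total shift: Δλ_total = 0.9661 + 0.0446 = 1.0107 pm

(Intermediate values are shown rounded; full precision is carried through to the final answer.)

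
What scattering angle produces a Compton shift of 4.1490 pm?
135.24°

From the Compton formula Δλ = λ_C(1 - cos θ), we can solve for θ:

cos θ = 1 - Δλ/λ_C

Given:
- Δλ = 4.1490 pm
- λ_C = h/(m_e·c) ≈ 2.42631024 pm

cos θ = 1 - 4.1490/2.42631024
cos θ = 1 - 1.710004
cos θ = -0.710004

θ = arccos(-0.710004)
θ = 135.24°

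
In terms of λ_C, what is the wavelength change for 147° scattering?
1.8387 λ_C

The Compton shift formula is:
Δλ = λ_C(1 - cos θ)

Dividing both sides by λ_C:
Δλ/λ_C = 1 - cos θ

For θ = 147°:
Δλ/λ_C = 1 - cos(147°)
Δλ/λ_C = 1 - -0.8387
Δλ/λ_C = 1.8387

This means the shift is 1.8387 × λ_C = 4.4612 pm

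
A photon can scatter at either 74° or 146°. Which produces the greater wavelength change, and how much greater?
146° produces the larger shift by a factor of 2.525

Calculate both shifts using Δλ = λ_C(1 - cos θ):

For θ₁ = 74°:
Δλ₁ = 2.4263 × (1 - cos(74°))
Δλ₁ = 2.4263 × 0.7244
Δλ₁ = 1.7575 pm

For θ₂ = 146°:
Δλ₂ = 2.4263 × (1 - cos(146°))
Δλ₂ = 2.4263 × 1.8290
Δλ₂ = 4.4378 pm

The 146° angle produces the larger shift.
Ratio: 4.4378/1.7575 = 2.525

(Intermediate values are shown rounded; full precision is carried through to the final answer.)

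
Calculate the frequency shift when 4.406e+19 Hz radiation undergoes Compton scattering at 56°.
5.985e+18 Hz (decrease)

Convert frequency to wavelength (c = 299792458 m/s):
λ₀ = c/f₀ = 299792458/4.406e+19 = 6.8041865e-12 m = 6.8042 pm

Calculate Compton shift:
Δλ = λ_C(1 - cos(56°)) = 1.0695 pm

Final wavelength:
λ' = λ₀ + Δλ = 6.8042 + 1.0695 = 7.8737 pm

Final frequency:
f' = c/λ' = 299792458/7.8737213e-12 = 3.8075066e+19 Hz

Frequency shift (decrease):
Δf = f₀ - f' = 4.406e+19 - 3.8075066e+19 = 5.985e+18 Hz

(Intermediate values are shown rounded; full precision is carried through to the final answer.)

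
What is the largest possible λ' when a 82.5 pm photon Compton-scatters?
87.3526 pm (at θ = 180°)

The Compton shift is Δλ = λ_C(1 − cos θ).

Since cos θ ranges from −1 to 1, the factor (1 − cos θ) ranges from 0 to 2; the maximum shift occurs at θ = 180° (backscattering):
Δλ_max = 2λ_C = 2 × 2.4263 pm = 4.8526 pm

Maximum scattered wavelength:
λ'_max = λ₀ + Δλ_max = 82.5 + 4.8526 = 87.3526 pm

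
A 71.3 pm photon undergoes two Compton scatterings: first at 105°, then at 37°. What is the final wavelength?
74.8429 pm

Apply Compton shift twice:

First scattering at θ₁ = 105°:
Δλ₁ = λ_C(1 - cos(105°))
Δλ₁ = 2.4263 × 1.2588
Δλ₁ = 3.0543 pm

After first scattering:
λ₁ = 71.3 + 3.0543 = 74.3543 pm

Second scattering at θ₂ = 37°:
Δλ₂ = λ_C(1 - cos(37°))
Δλ₂ = 2.4263 × 0.2014
Δλ₂ = 0.4886 pm

Final wavelength:
λ₂ = 74.3543 + 0.4886 = 74.8429 pm

Total shift: Δλ_total = 3.0543 + 0.4886 = 3.5429 pm

(Intermediate values are shown rounded; full precision is carried through to the final answer.)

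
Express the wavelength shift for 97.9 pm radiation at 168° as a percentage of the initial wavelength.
4.9026%

Calculate the Compton shift:
Δλ = λ_C(1 - cos(168°))
Δλ = 2.4263 × (1 - cos(168°))
Δλ = 2.4263 × 1.9781
Δλ = 4.7996 pm

Percentage change:
(Δλ/λ₀) × 100 = (4.7996/97.9) × 100
= 4.9026%

(Intermediate values are shown rounded; full precision is carried through to the final answer.)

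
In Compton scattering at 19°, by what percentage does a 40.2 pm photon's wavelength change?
0.3288%

Calculate the Compton shift:
Δλ = λ_C(1 - cos(19°))
Δλ = 2.4263 × (1 - cos(19°))
Δλ = 2.4263 × 0.0545
Δλ = 0.1322 pm

Percentage change:
(Δλ/λ₀) × 100 = (0.1322/40.2) × 100
= 0.3288%

(Intermediate values are shown rounded; full precision is carried through to the final answer.)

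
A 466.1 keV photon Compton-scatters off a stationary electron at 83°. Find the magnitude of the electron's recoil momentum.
2.6978e-22 kg·m/s

The electron is initially at rest, so by conservation of momentum:
p⃗_e = p⃗₀ − p⃗'  (incident photon momentum minus scattered photon momentum)

Photon momentum magnitudes (p = h/λ = E/c):
λ₀ = hc/E₀ = 2.6600 pm → p₀ = h/λ₀ = 2.4910e-22 kg·m/s
Δλ = λ_C(1 − cos 83°) = 2.1306 pm
λ' = 4.7907 pm → p' = h/λ' = 1.3831e-22 kg·m/s

The scattered photon makes angle θ = 83° with the incident direction, so by the law of cosines:
|p⃗_e|² = p₀² + p'² − 2p₀p'cos θ
|p⃗_e|² = (2.4910e-22)² + (1.3831e-22)² − 2·2.4910e-22·1.3831e-22·cos(83°)
|p⃗_e| = 2.6978e-22 kg·m/s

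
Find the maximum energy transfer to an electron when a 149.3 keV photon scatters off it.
55.0655 keV

Maximum energy transfer occurs at θ = 180° (backscattering).

Initial photon: E₀ = 149.3 keV → λ₀ = 8.3044 pm

Maximum Compton shift (at 180°):
Δλ_max = 2λ_C = 2 × 2.4263 = 4.8526 pm

Final wavelength:
λ' = 8.3044 + 4.8526 = 13.1570 pm

Minimum photon energy (maximum energy to electron):
E'_min = hc/λ' = 94.2345 keV

Maximum electron kinetic energy:
K_max = E₀ - E'_min = 149.3000 - 94.2345 = 55.0655 keV

(Intermediate values are shown rounded; full precision is carried through to the final answer.)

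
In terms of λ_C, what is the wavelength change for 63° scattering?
0.5460 λ_C

The Compton shift formula is:
Δλ = λ_C(1 - cos θ)

Dividing both sides by λ_C:
Δλ/λ_C = 1 - cos θ

For θ = 63°:
Δλ/λ_C = 1 - cos(63°)
Δλ/λ_C = 1 - 0.4540
Δλ/λ_C = 0.5460

This means the shift is 0.5460 × λ_C = 1.3248 pm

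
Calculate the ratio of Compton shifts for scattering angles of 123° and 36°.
123° produces the larger shift by a factor of 8.088

Calculate both shifts using Δλ = λ_C(1 - cos θ):

For θ₁ = 36°:
Δλ₁ = 2.4263 × (1 - cos(36°))
Δλ₁ = 2.4263 × 0.1910
Δλ₁ = 0.4634 pm

For θ₂ = 123°:
Δλ₂ = 2.4263 × (1 - cos(123°))
Δλ₂ = 2.4263 × 1.5446
Δλ₂ = 3.7478 pm

The 123° angle produces the larger shift.
Ratio: 3.7478/0.4634 = 8.088

(Intermediate values are shown rounded; full precision is carried through to the final answer.)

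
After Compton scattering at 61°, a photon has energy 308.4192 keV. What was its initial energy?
447.5999 keV

Convert final energy to wavelength (hc ≈ 1239.842 keV·pm):
λ' = hc/E' = 1239.842 / 308.4192 = 4.0200 pm

Calculate the Compton shift:
Δλ = λ_C(1 - cos(61°))
Δλ = 2.4263 × (1 - cos(61°))
Δλ = 1.2500 pm

Initial wavelength:
λ = λ' - Δλ = 4.0200 - 1.2500 = 2.7700 pm

Initial energy:
E = hc/λ = 1239.842 / 2.7700 = 447.5999 keV

(Intermediate values are shown rounded; full precision is carried through to the final answer.)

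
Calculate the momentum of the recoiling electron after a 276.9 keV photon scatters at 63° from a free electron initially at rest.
1.3998e-22 kg·m/s

The electron is initially at rest, so by conservation of momentum:
p⃗_e = p⃗₀ − p⃗'  (incident photon momentum minus scattered photon momentum)

Photon momentum magnitudes (p = h/λ = E/c):
λ₀ = hc/E₀ = 4.4776 pm → p₀ = h/λ₀ = 1.4798e-22 kg·m/s
Δλ = λ_C(1 − cos 63°) = 1.3248 pm
λ' = 5.8024 pm → p' = h/λ' = 1.1420e-22 kg·m/s

The scattered photon makes angle θ = 63° with the incident direction, so by the law of cosines:
|p⃗_e|² = p₀² + p'² − 2p₀p'cos θ
|p⃗_e|² = (1.4798e-22)² + (1.1420e-22)² − 2·1.4798e-22·1.1420e-22·cos(63°)
|p⃗_e| = 1.3998e-22 kg·m/s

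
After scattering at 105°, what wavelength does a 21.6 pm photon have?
24.6543 pm

Using the Compton scattering formula:
λ' = λ + Δλ = λ + λ_C(1 - cos θ)

Given:
- Initial wavelength λ = 21.6 pm
- Scattering angle θ = 105°
- Compton wavelength λ_C ≈ 2.4263 pm

Calculate the shift:
Δλ = 2.4263 × (1 - cos(105°))
Δλ = 2.4263 × 1.2588
Δλ = 3.0543 pm

Final wavelength:
λ' = 21.6 + 3.0543 = 24.6543 pm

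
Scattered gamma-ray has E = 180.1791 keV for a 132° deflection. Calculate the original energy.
437.9000 keV

Convert final energy to wavelength (hc ≈ 1239.842 keV·pm):
λ' = hc/E' = 1239.842 / 180.1791 = 6.8812 pm

Calculate the Compton shift:
Δλ = λ_C(1 - cos(132°))
Δλ = 2.4263 × (1 - cos(132°))
Δλ = 4.0498 pm

Initial wavelength:
λ = λ' - Δλ = 6.8812 - 4.0498 = 2.8313 pm

Initial energy:
E = hc/λ = 1239.842 / 2.8313 = 437.9000 keV

(Intermediate values are shown rounded; full precision is carried through to the final answer.)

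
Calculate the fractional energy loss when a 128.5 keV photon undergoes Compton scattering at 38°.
0.0506 (or 5.06%)

Calculate initial and final photon energies:

Initial: E₀ = 128.5 keV → λ₀ = 9.6486 pm
Compton shift: Δλ = 0.5144 pm
Final wavelength: λ' = 10.1629 pm
Final energy: E' = 121.9965 keV

Fractional energy loss:
(E₀ - E')/E₀ = (128.5000 - 121.9965)/128.5000
= 6.5035/128.5000
= 0.0506
= 5.06%

(Intermediate values are shown rounded; full precision is carried through to the final answer.)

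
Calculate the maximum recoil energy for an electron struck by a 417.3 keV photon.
258.8279 keV

Maximum energy transfer occurs at θ = 180° (backscattering).

Initial photon: E₀ = 417.3 keV → λ₀ = 2.9711 pm

Maximum Compton shift (at 180°):
Δλ_max = 2λ_C = 2 × 2.4263 = 4.8526 pm

Final wavelength:
λ' = 2.9711 + 4.8526 = 7.8237 pm

Minimum photon energy (maximum energy to electron):
E'_min = hc/λ' = 158.4721 keV

Maximum electron kinetic energy:
K_max = E₀ - E'_min = 417.3000 - 158.4721 = 258.8279 keV

(Intermediate values are shown rounded; full precision is carried through to the final answer.)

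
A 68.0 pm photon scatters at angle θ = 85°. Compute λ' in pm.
70.2148 pm

Using the Compton scattering formula:
λ' = λ + Δλ = λ + λ_C(1 - cos θ)

Given:
- Initial wavelength λ = 68.0 pm
- Scattering angle θ = 85°
- Compton wavelength λ_C ≈ 2.4263 pm

Calculate the shift:
Δλ = 2.4263 × (1 - cos(85°))
Δλ = 2.4263 × 0.9128
Δλ = 2.2148 pm

Final wavelength:
λ' = 68.0 + 2.2148 = 70.2148 pm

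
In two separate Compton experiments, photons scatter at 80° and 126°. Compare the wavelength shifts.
126° produces the larger shift by a factor of 1.921

Calculate both shifts using Δλ = λ_C(1 - cos θ):

For θ₁ = 80°:
Δλ₁ = 2.4263 × (1 - cos(80°))
Δλ₁ = 2.4263 × 0.8264
Δλ₁ = 2.0050 pm

For θ₂ = 126°:
Δλ₂ = 2.4263 × (1 - cos(126°))
Δλ₂ = 2.4263 × 1.5878
Δλ₂ = 3.8525 pm

The 126° angle produces the larger shift.
Ratio: 3.8525/2.0050 = 1.921

(Intermediate values are shown rounded; full precision is carried through to the final answer.)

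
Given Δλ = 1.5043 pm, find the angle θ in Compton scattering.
67.67°

From the Compton formula Δλ = λ_C(1 - cos θ), we can solve for θ:

cos θ = 1 - Δλ/λ_C

Given:
- Δλ = 1.5043 pm
- λ_C = h/(m_e·c) ≈ 2.42631024 pm

cos θ = 1 - 1.5043/2.42631024
cos θ = 1 - 0.619995
cos θ = 0.380005

θ = arccos(0.380005)
θ = 67.67°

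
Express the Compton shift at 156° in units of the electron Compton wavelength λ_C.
1.9135 λ_C

The Compton shift formula is:
Δλ = λ_C(1 - cos θ)

Dividing both sides by λ_C:
Δλ/λ_C = 1 - cos θ

For θ = 156°:
Δλ/λ_C = 1 - cos(156°)
Δλ/λ_C = 1 - -0.9135
Δλ/λ_C = 1.9135

This means the shift is 1.9135 × λ_C = 4.6429 pm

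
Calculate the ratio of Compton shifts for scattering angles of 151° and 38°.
151° produces the larger shift by a factor of 8.843

Calculate both shifts using Δλ = λ_C(1 - cos θ):

For θ₁ = 38°:
Δλ₁ = 2.4263 × (1 - cos(38°))
Δλ₁ = 2.4263 × 0.2120
Δλ₁ = 0.5144 pm

For θ₂ = 151°:
Δλ₂ = 2.4263 × (1 - cos(151°))
Δλ₂ = 2.4263 × 1.8746
Δλ₂ = 4.5484 pm

The 151° angle produces the larger shift.
Ratio: 4.5484/0.5144 = 8.843

(Intermediate values are shown rounded; full precision is carried through to the final answer.)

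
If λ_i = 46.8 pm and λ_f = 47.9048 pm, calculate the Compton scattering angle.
57.00°

First find the wavelength shift:
Δλ = λ' - λ = 47.9048 - 46.8 = 1.1048 pm

Using Δλ = λ_C(1 - cos θ), with λ_C = h/(m_e·c) ≈ 2.42631024 pm:
cos θ = 1 - Δλ/λ_C
cos θ = 1 - 1.1048/2.42631024
cos θ = 0.544658

θ = arccos(0.544658)
θ = 57.00°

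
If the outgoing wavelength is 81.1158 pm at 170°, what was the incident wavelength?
76.3000 pm

From λ' = λ + Δλ, we have λ = λ' - Δλ

First calculate the Compton shift:
Δλ = λ_C(1 - cos θ)
Δλ = 2.4263 × (1 - cos(170°))
Δλ = 2.4263 × 1.9848
Δλ = 4.8158 pm

Initial wavelength:
λ = λ' - Δλ
λ = 81.1158 - 4.8158
λ = 76.3000 pm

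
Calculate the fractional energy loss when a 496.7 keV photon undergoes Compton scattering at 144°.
0.6375 (or 63.75%)

Calculate initial and final photon energies:

Initial: E₀ = 496.7 keV → λ₀ = 2.4962 pm
Compton shift: Δλ = 4.3892 pm
Final wavelength: λ' = 6.8854 pm
Final energy: E' = 180.0684 keV

Fractional energy loss:
(E₀ - E')/E₀ = (496.7000 - 180.0684)/496.7000
= 316.6316/496.7000
= 0.6375
= 63.75%

(Intermediate values are shown rounded; full precision is carried through to the final answer.)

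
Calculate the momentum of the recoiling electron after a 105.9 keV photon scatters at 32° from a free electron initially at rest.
3.0769e-23 kg·m/s

The electron is initially at rest, so by conservation of momentum:
p⃗_e = p⃗₀ − p⃗'  (incident photon momentum minus scattered photon momentum)

Photon momentum magnitudes (p = h/λ = E/c):
λ₀ = hc/E₀ = 11.7077 pm → p₀ = h/λ₀ = 5.6596e-23 kg·m/s
Δλ = λ_C(1 − cos 32°) = 0.3687 pm
λ' = 12.0763 pm → p' = h/λ' = 5.4868e-23 kg·m/s

The scattered photon makes angle θ = 32° with the incident direction, so by the law of cosines:
|p⃗_e|² = p₀² + p'² − 2p₀p'cos θ
|p⃗_e|² = (5.6596e-23)² + (5.4868e-23)² − 2·5.6596e-23·5.4868e-23·cos(32°)
|p⃗_e| = 3.0769e-23 kg·m/s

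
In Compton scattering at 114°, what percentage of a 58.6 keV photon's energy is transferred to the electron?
0.1389 (or 13.89%)

Calculate initial and final photon energies:

Initial: E₀ = 58.6 keV → λ₀ = 21.1577 pm
Compton shift: Δλ = 3.4132 pm
Final wavelength: λ' = 24.5709 pm
Final energy: E' = 50.4598 keV

Fractional energy loss:
(E₀ - E')/E₀ = (58.6000 - 50.4598)/58.6000
= 8.1402/58.6000
= 0.1389
= 13.89%

(Intermediate values are shown rounded; full precision is carried through to the final answer.)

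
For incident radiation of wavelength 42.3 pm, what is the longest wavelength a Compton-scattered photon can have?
47.1526 pm (at θ = 180°)

The Compton shift is Δλ = λ_C(1 − cos θ).

Since cos θ ranges from −1 to 1, the factor (1 − cos θ) ranges from 0 to 2; the maximum shift occurs at θ = 180° (backscattering):
Δλ_max = 2λ_C = 2 × 2.4263 pm = 4.8526 pm

Maximum scattered wavelength:
λ'_max = λ₀ + Δλ_max = 42.3 + 4.8526 = 47.1526 pm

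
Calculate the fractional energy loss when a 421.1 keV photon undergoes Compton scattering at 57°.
0.2729 (or 27.29%)

Calculate initial and final photon energies:

Initial: E₀ = 421.1 keV → λ₀ = 2.9443 pm
Compton shift: Δλ = 1.1048 pm
Final wavelength: λ' = 4.0491 pm
Final energy: E' = 306.1988 keV

Fractional energy loss:
(E₀ - E')/E₀ = (421.1000 - 306.1988)/421.1000
= 114.9012/421.1000
= 0.2729
= 27.29%

(Intermediate values are shown rounded; full precision is carried through to the final answer.)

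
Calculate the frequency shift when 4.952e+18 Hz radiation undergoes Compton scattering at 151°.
3.460e+17 Hz (decrease)

Convert frequency to wavelength (c = 299792458 m/s):
λ₀ = c/f₀ = 299792458/4.952e+18 = 6.0539672e-11 m = 60.5397 pm

Calculate Compton shift:
Δλ = λ_C(1 - cos(151°)) = 4.5484 pm

Final wavelength:
λ' = λ₀ + Δλ = 60.5397 + 4.5484 = 65.0881 pm

Final frequency:
f' = c/λ' = 299792458/6.5088081e-11 = 4.6059501e+18 Hz

Frequency shift (decrease):
Δf = f₀ - f' = 4.952e+18 - 4.6059501e+18 = 3.460e+17 Hz

(Intermediate values are shown rounded; full precision is carried through to the final answer.)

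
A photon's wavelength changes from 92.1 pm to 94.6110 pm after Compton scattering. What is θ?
92.00°

First find the wavelength shift:
Δλ = λ' - λ = 94.6110 - 92.1 = 2.5110 pm

Using Δλ = λ_C(1 - cos θ), with λ_C = h/(m_e·c) ≈ 2.42631024 pm:
cos θ = 1 - Δλ/λ_C
cos θ = 1 - 2.5110/2.42631024
cos θ = -0.034905

θ = arccos(-0.034905)
θ = 92.00°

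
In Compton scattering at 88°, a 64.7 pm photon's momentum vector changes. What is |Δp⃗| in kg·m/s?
1.3982e-23 kg·m/s

Photon momentum magnitude is p = h/λ.

Initial momentum:
p₀ = h/λ = 6.6261e-34/6.4700e-11 = 1.0241e-23 kg·m/s

After scattering:
λ' = λ + Δλ = 64.7 + 2.3416 = 67.0416 pm
p' = h/λ' = 6.6261e-34/6.7042e-11 = 9.8835e-24 kg·m/s

Momentum is a vector; the scattered photon's direction makes angle θ = 88° with the incident direction. The magnitude of the vector change Δp⃗ = p⃗₀ − p⃗' is found from the law of cosines:
|Δp⃗|² = p₀² + p'² − 2p₀p'cos θ
|Δp⃗|² = (1.0241e-23)² + (9.8835e-24)² − 2·1.0241e-23·9.8835e-24·cos(88°)
|Δp⃗| = 1.3982e-23 kg·m/s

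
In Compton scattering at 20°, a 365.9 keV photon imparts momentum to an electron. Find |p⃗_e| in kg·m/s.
6.6983e-23 kg·m/s

The electron is initially at rest, so by conservation of momentum:
p⃗_e = p⃗₀ − p⃗'  (incident photon momentum minus scattered photon momentum)

Photon momentum magnitudes (p = h/λ = E/c):
λ₀ = hc/E₀ = 3.3885 pm → p₀ = h/λ₀ = 1.9555e-22 kg·m/s
Δλ = λ_C(1 − cos 20°) = 0.1463 pm
λ' = 3.5348 pm → p' = h/λ' = 1.8745e-22 kg·m/s

The scattered photon makes angle θ = 20° with the incident direction, so by the law of cosines:
|p⃗_e|² = p₀² + p'² − 2p₀p'cos θ
|p⃗_e|² = (1.9555e-22)² + (1.8745e-22)² − 2·1.9555e-22·1.8745e-22·cos(20°)
|p⃗_e| = 6.6983e-23 kg·m/s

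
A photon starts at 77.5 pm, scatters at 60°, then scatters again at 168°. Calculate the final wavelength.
83.5128 pm

Apply Compton shift twice:

First scattering at θ₁ = 60°:
Δλ₁ = λ_C(1 - cos(60°))
Δλ₁ = 2.4263 × 0.5000
Δλ₁ = 1.2132 pm

After first scattering:
λ₁ = 77.5 + 1.2132 = 78.7132 pm

Second scattering at θ₂ = 168°:
Δλ₂ = λ_C(1 - cos(168°))
Δλ₂ = 2.4263 × 1.9781
Δλ₂ = 4.7996 pm

Final wavelength:
λ₂ = 78.7132 + 4.7996 = 83.5128 pm

Total shift: Δλ_total = 1.2132 + 4.7996 = 6.0128 pm

(Intermediate values are shown rounded; full precision is carried through to the final answer.)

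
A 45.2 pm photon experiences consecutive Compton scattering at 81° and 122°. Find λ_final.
50.9588 pm

Apply Compton shift twice:

First scattering at θ₁ = 81°:
Δλ₁ = λ_C(1 - cos(81°))
Δλ₁ = 2.4263 × 0.8436
Δλ₁ = 2.0468 pm

After first scattering:
λ₁ = 45.2 + 2.0468 = 47.2468 pm

Second scattering at θ₂ = 122°:
Δλ₂ = λ_C(1 - cos(122°))
Δλ₂ = 2.4263 × 1.5299
Δλ₂ = 3.7121 pm

Final wavelength:
λ₂ = 47.2468 + 3.7121 = 50.9588 pm

Total shift: Δλ_total = 2.0468 + 3.7121 = 5.7588 pm

(Intermediate values are shown rounded; full precision is carried through to the final answer.)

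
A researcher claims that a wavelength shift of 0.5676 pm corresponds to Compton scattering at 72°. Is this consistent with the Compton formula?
No, inconsistent

Calculate the expected shift for θ = 72°:

Δλ_expected = λ_C(1 - cos(72°))
Δλ_expected = 2.4263 × (1 - cos(72°))
Δλ_expected = 2.4263 × 0.6910
Δλ_expected = 1.6765 pm

Given shift: 0.5676 pm
Expected shift: 1.6765 pm
Difference: 1.1089 pm

The values do not match. The given shift corresponds to θ ≈ 40.0°, not 72°.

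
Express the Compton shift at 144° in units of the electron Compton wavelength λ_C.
1.8090 λ_C

The Compton shift formula is:
Δλ = λ_C(1 - cos θ)

Dividing both sides by λ_C:
Δλ/λ_C = 1 - cos θ

For θ = 144°:
Δλ/λ_C = 1 - cos(144°)
Δλ/λ_C = 1 - -0.8090
Δλ/λ_C = 1.8090

This means the shift is 1.8090 × λ_C = 4.3892 pm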